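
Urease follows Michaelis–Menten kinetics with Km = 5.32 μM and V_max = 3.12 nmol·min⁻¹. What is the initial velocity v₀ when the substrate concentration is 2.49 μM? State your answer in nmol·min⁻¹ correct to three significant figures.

[S]/(Km+[S]) = 2.49/7.810 = 0.3188, the fractional saturation.
v = 0.3188 × Vmax = 0.3188 × 3.12 = 0.995 nmol·min⁻¹.

0.995 nmol·min⁻¹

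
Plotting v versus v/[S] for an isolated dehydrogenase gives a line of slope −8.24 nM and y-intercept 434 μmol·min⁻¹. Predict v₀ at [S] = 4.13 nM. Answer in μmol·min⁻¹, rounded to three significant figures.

145 μmol·min⁻¹

In the Eadie–Hofstee form v = Vmax − Km·(v/[S]), the slope is −Km and the intercept is Vmax, so Km = 8.24 nM and Vmax = 434 μmol·min⁻¹.
v = 434 × 4.13/(8.24 + 4.13) = 145 μmol·min⁻¹.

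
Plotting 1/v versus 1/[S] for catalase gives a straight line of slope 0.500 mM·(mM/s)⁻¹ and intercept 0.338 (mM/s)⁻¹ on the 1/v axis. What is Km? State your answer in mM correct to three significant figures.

y-intercept = 1/Vmax ⇒ Vmax = 2.96 mM/s; slope = Km/Vmax ⇒ Km = slope × Vmax.
Km = 0.500 × 2.96 = 1.48 mM.

1.48 mM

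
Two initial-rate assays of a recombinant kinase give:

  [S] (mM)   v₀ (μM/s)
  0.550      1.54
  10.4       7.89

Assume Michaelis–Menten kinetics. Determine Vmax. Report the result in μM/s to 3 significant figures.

From v = Vmax[S]/(Km+[S]), each point gives Vmax = v(Km+[S])/[S].
Equating: 1.54(Km+0.550)/0.550 = 7.89(Km+10.4)/10.4.
2.800·Km + 1.54 = 0.7587·Km + 7.89, so (2.800 − 0.7587)·Km = 7.89 − 1.54.
Km = 6.350/2.041 = 3.11 mM; then Vmax = 1.54(3.11+0.550)/0.550 = 10.2 μM/s.

10.2 μM/s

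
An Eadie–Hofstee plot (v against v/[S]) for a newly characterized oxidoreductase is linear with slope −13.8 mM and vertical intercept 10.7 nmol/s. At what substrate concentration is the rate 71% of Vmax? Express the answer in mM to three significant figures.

The Eadie–Hofstee slope gives Km = 13.8 mM (slope = −Km).
v/Vmax = [S]/(Km+[S]) = 0.71 ⇒ [S] = Km·0.71/(1−0.71) = 13.8 × 2.448 = 33.8 mM.

33.8 mM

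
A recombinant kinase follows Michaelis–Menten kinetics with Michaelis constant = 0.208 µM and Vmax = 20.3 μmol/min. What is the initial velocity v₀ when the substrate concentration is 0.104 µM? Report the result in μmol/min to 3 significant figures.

[S]/(Km+[S]) = 0.104/0.3120 = 0.3333, the fractional saturation.
v = 0.3333 × Vmax = 0.3333 × 20.3 = 6.77 μmol/min.

6.77 μmol/min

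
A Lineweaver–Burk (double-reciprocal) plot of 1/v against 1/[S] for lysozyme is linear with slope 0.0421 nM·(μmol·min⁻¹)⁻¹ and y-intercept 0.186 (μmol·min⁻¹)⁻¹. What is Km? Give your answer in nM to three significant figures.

y-intercept = 1/Vmax ⇒ Vmax = 5.38 μmol·min⁻¹; slope = Km/Vmax ⇒ Km = slope × Vmax.
Km = 0.0421 × 5.38 = 0.226 nM.

0.226 nM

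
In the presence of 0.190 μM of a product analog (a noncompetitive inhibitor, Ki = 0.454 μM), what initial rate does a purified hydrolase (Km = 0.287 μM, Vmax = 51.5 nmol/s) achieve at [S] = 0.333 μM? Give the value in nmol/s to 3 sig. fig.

α = 1 + [I]/Ki = 1 + 0.190/0.454 = 1.419.
For a noncompetitive inhibitor, Vmax is reduced to Vmax/α while Km is unchanged: Km,app = 0.287 μM, Vmax,app = 36.3 nmol/s.
v = Vmax,app·[S]/(Km,app + [S]) = 36.3 × 0.333/(0.287 + 0.333) = 19.5 nmol/s.

19.5 nmol/s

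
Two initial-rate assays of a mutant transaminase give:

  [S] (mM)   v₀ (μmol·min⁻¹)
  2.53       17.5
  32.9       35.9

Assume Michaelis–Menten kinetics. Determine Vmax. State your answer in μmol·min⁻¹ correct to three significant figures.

From v = Vmax[S]/(Km+[S]), each point gives Vmax = v(Km+[S])/[S].
Equating: 17.5(Km+2.53)/2.53 = 35.9(Km+32.9)/32.9.
6.917·Km + 17.5 = 1.091·Km + 35.9, so (6.917 − 1.091)·Km = 35.9 − 17.5.
Km = 18.40/5.826 = 3.16 mM; then Vmax = 17.5(3.16+2.53)/2.53 = 39.3 μmol·min⁻¹.

39.3 μmol·min⁻¹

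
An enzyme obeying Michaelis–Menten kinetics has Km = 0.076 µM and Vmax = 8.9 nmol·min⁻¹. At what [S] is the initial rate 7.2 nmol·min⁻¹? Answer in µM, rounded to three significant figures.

0.322 µM

The required fractional saturation is v/Vmax = 7.2/8.9 = 0.8090.
Then [S]/(Km+[S]) = 0.8090 ⇒ [S] = 0.076 × 0.8090/(1 − 0.8090) = 0.322 µM.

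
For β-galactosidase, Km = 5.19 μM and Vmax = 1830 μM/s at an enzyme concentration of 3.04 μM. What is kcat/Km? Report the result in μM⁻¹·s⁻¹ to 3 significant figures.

116 μM⁻¹·s⁻¹

kcat = Vmax/[E]total = 1830/3.04 = 602 s⁻¹.
kcat/Km = 602/5.19 = 116 μM⁻¹·s⁻¹.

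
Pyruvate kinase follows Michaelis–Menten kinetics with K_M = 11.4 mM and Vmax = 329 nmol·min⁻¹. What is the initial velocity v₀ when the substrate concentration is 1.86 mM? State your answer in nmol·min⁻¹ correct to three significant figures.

[S]/(Km+[S]) = 1.86/13.26 = 0.1403, the fractional saturation.
v = 0.1403 × Vmax = 0.1403 × 329 = 46.1 nmol·min⁻¹.

46.1 nmol·min⁻¹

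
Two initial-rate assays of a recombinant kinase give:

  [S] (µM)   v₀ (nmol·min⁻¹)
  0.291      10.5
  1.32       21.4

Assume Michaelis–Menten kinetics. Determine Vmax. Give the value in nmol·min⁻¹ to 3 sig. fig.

In reciprocal form, 1/v = (Km/Vmax)·(1/[S]) + 1/Vmax. The two points give (1/[S], 1/v) = (3.436, 0.09524) and (0.7576, 0.04673).
Slope = (0.09524 − 0.04673)/(3.436 − 0.7576) = 0.01811; intercept = 0.09524 − 0.01811×3.436 = 0.03301.
Vmax = 1/intercept = 30.3 nmol·min⁻¹; Km = slope × Vmax = 0.01811 × 30.3 = 0.549 µM.

30.3 nmol·min⁻¹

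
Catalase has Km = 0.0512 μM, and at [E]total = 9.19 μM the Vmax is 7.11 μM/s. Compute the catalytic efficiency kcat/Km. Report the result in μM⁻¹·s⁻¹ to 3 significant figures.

kcat = Vmax/[E]total = 7.11/9.19 = 0.774 s⁻¹.
kcat/Km = 0.774/0.0512 = 15.1 μM⁻¹·s⁻¹.

15.1 μM⁻¹·s⁻¹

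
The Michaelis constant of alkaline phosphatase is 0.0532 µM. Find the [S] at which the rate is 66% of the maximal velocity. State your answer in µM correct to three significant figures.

0.103 µM

v/Vmax = [S]/(Km+[S]) = 0.66, so [S] = Km·0.66/(1 − 0.66) = 0.0532 × 1.941.
[S] = 0.103 µM.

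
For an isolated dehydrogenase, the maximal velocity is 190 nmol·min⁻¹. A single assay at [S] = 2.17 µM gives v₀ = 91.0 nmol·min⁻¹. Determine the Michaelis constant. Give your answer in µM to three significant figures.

2.36 µM

v/Vmax = 91.0/190 = 0.4789 = [S]/(Km+[S]).
So Km + [S] = [S]/0.4789 = 4.531 µM, giving Km = 4.531 − 2.17 = 2.36 µM.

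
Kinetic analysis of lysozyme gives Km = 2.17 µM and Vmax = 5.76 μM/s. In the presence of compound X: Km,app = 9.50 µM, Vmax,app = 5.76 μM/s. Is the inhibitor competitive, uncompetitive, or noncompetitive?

competitive

Km increases (2.17 → 9.50 µM) while Vmax is unchanged — the hallmark of competitive inhibition.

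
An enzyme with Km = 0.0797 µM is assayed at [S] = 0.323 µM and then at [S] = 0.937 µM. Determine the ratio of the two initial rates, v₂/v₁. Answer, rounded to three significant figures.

1.15

The fractional saturations are [S]/(Km+[S]) = 0.323/0.4027 = 0.8021 and 0.937/1.017 = 0.9216.
v₂/v₁ is just their ratio: 0.9216/0.8021 = 1.15.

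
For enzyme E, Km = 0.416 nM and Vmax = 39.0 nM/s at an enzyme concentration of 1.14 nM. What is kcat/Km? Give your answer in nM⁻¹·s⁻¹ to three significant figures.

82.2 nM⁻¹·s⁻¹

kcat = Vmax/[E]total = 39.0/1.14 = 34.2 s⁻¹.
kcat/Km = 34.2/0.416 = 82.2 nM⁻¹·s⁻¹.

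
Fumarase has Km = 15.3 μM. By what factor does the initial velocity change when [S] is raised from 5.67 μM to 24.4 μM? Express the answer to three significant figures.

2.27

Since Vmax cancels, v₂/v₁ = [S]₂(Km+[S]₁) / [S]₁(Km+[S]₂).
= 24.4×(15.3+5.67) / (5.67×(15.3+24.4)) = 511.7/225.1 = 2.27.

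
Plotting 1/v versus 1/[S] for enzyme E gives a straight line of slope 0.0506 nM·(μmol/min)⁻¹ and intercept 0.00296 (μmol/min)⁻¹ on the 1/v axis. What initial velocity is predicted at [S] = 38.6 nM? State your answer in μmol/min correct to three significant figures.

234 μmol/min

The y-intercept is 1/Vmax, so Vmax = 1/0.00296 = 338 μmol/min.
The slope is Km/Vmax, so Km = 0.0506 × 338 = 17.1 nM.
Then v = 338 × 38.6/(17.1 + 38.6) = 234 μmol/min.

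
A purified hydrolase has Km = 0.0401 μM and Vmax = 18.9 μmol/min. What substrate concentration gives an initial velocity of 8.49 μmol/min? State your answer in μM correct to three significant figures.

Rearranging v = Vmax[S]/(Km+[S]) gives [S] = Km·v/(Vmax − v).
[S] = 0.0401 × 8.49 / (18.9 − 8.49) = 0.3404/10.41 = 0.0327 μM.

0.0327 μM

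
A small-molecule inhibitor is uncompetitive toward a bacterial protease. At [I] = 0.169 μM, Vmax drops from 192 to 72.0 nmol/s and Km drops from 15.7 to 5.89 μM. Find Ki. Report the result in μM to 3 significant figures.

Uncompetitive: Vmax,app = Vmax/α (and Km,app = Km/α) with α = 1 + [I]/Ki.
α = Vmax/Vmax,app = 192/72.0 = 2.667.
Since α = 1 + [I]/Ki, [I]/Ki = 2.667 − 1 = 1.667 and Ki = 0.169/1.667 = 0.101 μM.

0.101 μM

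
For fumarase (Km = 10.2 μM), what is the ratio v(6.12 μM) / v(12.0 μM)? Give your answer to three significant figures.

The fractional saturations are [S]/(Km+[S]) = 12.0/22.20 = 0.5405 and 6.12/16.32 = 0.3750.
v₂/v₁ is just their ratio: 0.3750/0.5405 = 0.694.

0.694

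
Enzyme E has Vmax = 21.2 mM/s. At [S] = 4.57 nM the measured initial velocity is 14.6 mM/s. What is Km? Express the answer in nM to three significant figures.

v/Vmax = 14.6/21.2 = 0.6887 = [S]/(Km+[S]).
So Km + [S] = [S]/0.6887 = 6.636 nM, giving Km = 6.636 − 4.57 = 2.07 nM.

2.07 nM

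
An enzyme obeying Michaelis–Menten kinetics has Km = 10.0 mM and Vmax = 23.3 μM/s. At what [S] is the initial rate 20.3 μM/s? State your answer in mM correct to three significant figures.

67.7 mM

Rearranging v = Vmax[S]/(Km+[S]) gives [S] = Km·v/(Vmax − v).
[S] = 10.0 × 20.3 / (23.3 − 20.3) = 203.0/3.000 = 67.7 mM.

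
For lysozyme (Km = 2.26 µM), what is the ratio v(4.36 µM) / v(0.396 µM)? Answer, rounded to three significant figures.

4.42

The fractional saturations are [S]/(Km+[S]) = 0.396/2.656 = 0.1491 and 4.36/6.620 = 0.6586.
v₂/v₁ is just their ratio: 0.6586/0.1491 = 4.42.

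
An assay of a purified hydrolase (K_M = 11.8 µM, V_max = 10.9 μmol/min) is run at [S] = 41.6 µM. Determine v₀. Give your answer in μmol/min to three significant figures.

8.49 μmol/min

v = Vmax·[S]/(Km + [S]) = 10.9 × 41.6 / (11.8 + 41.6)
  = 453.4 / 53.40 = 8.49 μmol/min.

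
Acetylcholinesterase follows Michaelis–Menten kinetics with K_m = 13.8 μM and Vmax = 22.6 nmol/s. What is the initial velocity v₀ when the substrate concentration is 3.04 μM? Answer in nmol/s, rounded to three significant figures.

[S]/(Km+[S]) = 3.04/16.84 = 0.1805, the fractional saturation.
v = 0.1805 × Vmax = 0.1805 × 22.6 = 4.08 nmol/s.

4.08 nmol/s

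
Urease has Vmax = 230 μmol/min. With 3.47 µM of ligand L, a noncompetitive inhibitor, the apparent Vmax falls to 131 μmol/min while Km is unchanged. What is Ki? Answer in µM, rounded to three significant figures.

Noncompetitive: Vmax,app = Vmax/α with α = 1 + [I]/Ki.
α = Vmax/Vmax,app = 230/131 = 1.756.
Ki = [I]/(α − 1) = 3.47/0.7557 = 4.59 µM.

4.59 µM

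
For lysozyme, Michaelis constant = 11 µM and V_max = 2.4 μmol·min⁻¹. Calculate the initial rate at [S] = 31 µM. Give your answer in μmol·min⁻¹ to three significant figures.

v = Vmax·[S]/(Km + [S]) = 2.4 × 31 / (11 + 31)
  = 74.40 / 42.00 = 1.77 μmol·min⁻¹.

1.77 μmol·min⁻¹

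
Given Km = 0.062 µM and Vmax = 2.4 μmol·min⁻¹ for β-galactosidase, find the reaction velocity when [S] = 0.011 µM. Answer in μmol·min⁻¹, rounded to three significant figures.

v = Vmax·[S]/(Km + [S]) = 2.4 × 0.011 / (0.062 + 0.011)
  = 0.02640 / 0.07300 = 0.362 μmol·min⁻¹.

0.362 μmol·min⁻¹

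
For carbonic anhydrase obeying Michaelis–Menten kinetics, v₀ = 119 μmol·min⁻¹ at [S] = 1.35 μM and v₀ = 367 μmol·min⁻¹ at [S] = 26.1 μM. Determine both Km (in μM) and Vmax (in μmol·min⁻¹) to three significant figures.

Km = 3.35 μM; Vmax = 414 μmol·min⁻¹

From v = Vmax[S]/(Km+[S]), each point gives Vmax = v(Km+[S])/[S].
Equating: 119(Km+1.35)/1.35 = 367(Km+26.1)/26.1.
88.15·Km + 119 = 14.06·Km + 367, so (88.15 − 14.06)·Km = 367 − 119.
Km = 248.0/74.09 = 3.35 μM; then Vmax = 119(3.35+1.35)/1.35 = 414 μmol·min⁻¹.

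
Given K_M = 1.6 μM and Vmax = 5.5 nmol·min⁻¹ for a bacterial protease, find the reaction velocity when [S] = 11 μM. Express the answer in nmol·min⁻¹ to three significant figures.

4.80 nmol·min⁻¹

[S]/(Km+[S]) = 11/12.60 = 0.8730, the fractional saturation.
v = 0.8730 × Vmax = 0.8730 × 5.5 = 4.80 nmol·min⁻¹.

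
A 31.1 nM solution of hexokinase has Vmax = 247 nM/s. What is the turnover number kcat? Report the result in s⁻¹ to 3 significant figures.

7.94 s⁻¹

kcat = Vmax/[E]total = 247 nM/s / 31.1 nM = 7.94 s⁻¹.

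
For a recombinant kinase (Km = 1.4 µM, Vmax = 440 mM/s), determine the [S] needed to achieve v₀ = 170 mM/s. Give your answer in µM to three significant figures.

The required fractional saturation is v/Vmax = 170/440 = 0.3864.
Then [S]/(Km+[S]) = 0.3864 ⇒ [S] = 1.4 × 0.3864/(1 − 0.3864) = 0.881 µM.

0.881 µM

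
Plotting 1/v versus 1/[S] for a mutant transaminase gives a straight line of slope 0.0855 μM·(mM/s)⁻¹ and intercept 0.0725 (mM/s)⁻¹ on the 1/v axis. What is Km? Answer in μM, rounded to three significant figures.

y-intercept = 1/Vmax ⇒ Vmax = 13.8 mM/s; slope = Km/Vmax ⇒ Km = slope × Vmax.
Km = 0.0855 × 13.8 = 1.18 μM.

1.18 μM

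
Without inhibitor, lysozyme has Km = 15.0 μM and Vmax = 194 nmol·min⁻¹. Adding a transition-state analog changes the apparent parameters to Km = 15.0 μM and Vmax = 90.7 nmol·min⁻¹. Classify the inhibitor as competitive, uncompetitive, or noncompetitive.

Vmax decreases (194 → 90.7 nmol·min⁻¹) while Km is unchanged — pure noncompetitive inhibition.

noncompetitive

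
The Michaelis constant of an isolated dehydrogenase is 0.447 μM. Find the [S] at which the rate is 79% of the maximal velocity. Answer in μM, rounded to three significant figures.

v/Vmax = [S]/(Km+[S]) = 0.79, so [S] = Km·0.79/(1 − 0.79) = 0.447 × 3.762.
[S] = 1.68 μM.

1.68 μM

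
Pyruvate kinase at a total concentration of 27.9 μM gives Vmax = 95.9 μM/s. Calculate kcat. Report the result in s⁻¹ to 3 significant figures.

kcat = Vmax/[E]total = 95.9 μM/s / 27.9 μM = 3.44 s⁻¹.

3.44 s⁻¹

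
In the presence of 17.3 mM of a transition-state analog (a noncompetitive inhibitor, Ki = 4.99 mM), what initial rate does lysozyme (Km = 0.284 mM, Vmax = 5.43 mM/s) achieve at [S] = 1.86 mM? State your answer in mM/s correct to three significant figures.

With α = 1 + [I]/Ki = 1 + 17.3/4.99 = 4.467, the noncompetitive rate law is v = (Vmax/α)·[S] / (Km + [S]).
v = (5.43/4.467)×1.86 / (0.284 + 1.86) = 2.261/2.144 = 1.05 mM/s.

1.05 mM/s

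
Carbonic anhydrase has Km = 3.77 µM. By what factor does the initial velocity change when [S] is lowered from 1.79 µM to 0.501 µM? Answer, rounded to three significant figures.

0.364

The fractional saturations are [S]/(Km+[S]) = 1.79/5.560 = 0.3219 and 0.501/4.271 = 0.1173.
v₂/v₁ is just their ratio: 0.1173/0.3219 = 0.364.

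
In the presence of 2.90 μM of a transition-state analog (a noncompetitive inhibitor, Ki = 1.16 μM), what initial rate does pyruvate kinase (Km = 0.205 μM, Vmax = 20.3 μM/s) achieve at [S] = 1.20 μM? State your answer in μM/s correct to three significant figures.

α = 1 + [I]/Ki = 1 + 2.90/1.16 = 3.500.
For a noncompetitive inhibitor, Vmax is reduced to Vmax/α while Km is unchanged: Km,app = 0.205 μM, Vmax,app = 5.80 μM/s.
v = Vmax,app·[S]/(Km,app + [S]) = 5.80 × 1.20/(0.205 + 1.20) = 4.95 μM/s.

4.95 μM/s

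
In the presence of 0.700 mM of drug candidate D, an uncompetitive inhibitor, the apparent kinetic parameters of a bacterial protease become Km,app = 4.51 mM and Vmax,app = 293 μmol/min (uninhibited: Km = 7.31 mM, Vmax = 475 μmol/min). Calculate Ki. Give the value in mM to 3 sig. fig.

Uncompetitive: Vmax,app = Vmax/α (and Km,app = Km/α) with α = 1 + [I]/Ki.
α = Vmax/Vmax,app = 475/293 = 1.621.
Ki = [I]/(α − 1) = 0.700/0.6212 = 1.13 mM.

1.13 mM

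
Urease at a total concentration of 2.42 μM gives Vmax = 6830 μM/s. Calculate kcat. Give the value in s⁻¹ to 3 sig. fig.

2820 s⁻¹

kcat = Vmax/[E]total = 6830 μM/s / 2.42 μM = 2820 s⁻¹.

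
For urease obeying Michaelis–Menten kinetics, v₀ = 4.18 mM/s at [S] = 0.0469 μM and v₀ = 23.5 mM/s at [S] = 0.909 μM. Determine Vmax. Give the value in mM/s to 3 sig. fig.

In reciprocal form, 1/v = (Km/Vmax)·(1/[S]) + 1/Vmax. The two points give (1/[S], 1/v) = (21.32, 0.2392) and (1.100, 0.04255).
Slope = (0.2392 − 0.04255)/(21.32 − 1.100) = 0.009726; intercept = 0.2392 − 0.009726×21.32 = 0.03185.
Vmax = 1/intercept = 31.4 mM/s; Km = slope × Vmax = 0.009726 × 31.4 = 0.305 μM.

31.4 mM/s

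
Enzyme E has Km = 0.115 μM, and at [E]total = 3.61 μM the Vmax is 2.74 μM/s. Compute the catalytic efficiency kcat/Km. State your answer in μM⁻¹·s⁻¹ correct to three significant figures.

6.60 μM⁻¹·s⁻¹

kcat = Vmax/[E]total = 2.74/3.61 = 0.759 s⁻¹.
kcat/Km = 0.759/0.115 = 6.60 μM⁻¹·s⁻¹.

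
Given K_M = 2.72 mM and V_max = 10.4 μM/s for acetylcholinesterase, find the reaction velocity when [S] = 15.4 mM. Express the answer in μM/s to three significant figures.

8.84 μM/s

v = Vmax·[S]/(Km + [S]) = 10.4 × 15.4 / (2.72 + 15.4)
  = 160.2 / 18.12 = 8.84 μM/s.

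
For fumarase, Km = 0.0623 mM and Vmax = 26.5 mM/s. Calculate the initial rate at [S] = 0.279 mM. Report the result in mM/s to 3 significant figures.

21.7 mM/s

[S]/(Km+[S]) = 0.279/0.3413 = 0.8175, the fractional saturation.
v = 0.8175 × Vmax = 0.8175 × 26.5 = 21.7 mM/s.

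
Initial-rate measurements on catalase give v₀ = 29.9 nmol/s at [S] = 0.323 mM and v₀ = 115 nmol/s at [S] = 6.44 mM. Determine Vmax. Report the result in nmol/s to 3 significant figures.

In reciprocal form, 1/v = (Km/Vmax)·(1/[S]) + 1/Vmax. The two points give (1/[S], 1/v) = (3.096, 0.03344) and (0.1553, 0.008696).
Slope = (0.03344 − 0.008696)/(3.096 − 0.1553) = 0.008416; intercept = 0.03344 − 0.008416×3.096 = 0.007389.
Vmax = 1/intercept = 135 nmol/s; Km = slope × Vmax = 0.008416 × 135 = 1.14 mM.

135 nmol/s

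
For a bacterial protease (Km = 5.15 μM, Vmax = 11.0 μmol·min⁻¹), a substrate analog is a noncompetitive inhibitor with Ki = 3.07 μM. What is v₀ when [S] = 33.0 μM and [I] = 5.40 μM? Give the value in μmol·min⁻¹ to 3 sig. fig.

3.45 μmol·min⁻¹

With α = 1 + [I]/Ki = 1 + 5.40/3.07 = 2.759, the noncompetitive rate law is v = (Vmax/α)·[S] / (Km + [S]).
v = (11.0/2.759)×33.0 / (5.15 + 33.0) = 131.6/38.15 = 3.45 μmol·min⁻¹.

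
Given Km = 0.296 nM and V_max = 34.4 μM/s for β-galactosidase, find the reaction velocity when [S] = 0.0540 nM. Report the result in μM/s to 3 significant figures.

[S]/(Km+[S]) = 0.0540/0.3500 = 0.1543, the fractional saturation.
v = 0.1543 × Vmax = 0.1543 × 34.4 = 5.31 μM/s.

5.31 μM/s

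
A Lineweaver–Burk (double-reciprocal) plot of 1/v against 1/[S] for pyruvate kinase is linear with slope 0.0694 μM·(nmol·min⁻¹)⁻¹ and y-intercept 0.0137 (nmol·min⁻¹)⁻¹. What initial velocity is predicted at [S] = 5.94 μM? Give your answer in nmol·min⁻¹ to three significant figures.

The y-intercept is 1/Vmax, so Vmax = 1/0.0137 = 73.0 nmol·min⁻¹.
The slope is Km/Vmax, so Km = 0.0694 × 73.0 = 5.07 μM.
Then v = 73.0 × 5.94/(5.07 + 5.94) = 39.4 nmol·min⁻¹.

39.4 nmol·min⁻¹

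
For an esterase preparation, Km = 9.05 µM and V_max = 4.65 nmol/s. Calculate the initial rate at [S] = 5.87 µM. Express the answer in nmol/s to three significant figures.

[S]/(Km+[S]) = 5.87/14.92 = 0.3934, the fractional saturation.
v = 0.3934 × Vmax = 0.3934 × 4.65 = 1.83 nmol/s.

1.83 nmol/s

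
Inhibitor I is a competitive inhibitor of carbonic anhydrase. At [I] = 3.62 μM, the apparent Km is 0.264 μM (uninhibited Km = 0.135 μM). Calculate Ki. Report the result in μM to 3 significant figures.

3.79 μM

Competitive: Km,app = α·Km with α = 1 + [I]/Ki.
α = Km,app/Km = 0.264/0.135 = 1.956.
Ki = [I]/(α − 1) = 3.62/0.9556 = 3.79 μM.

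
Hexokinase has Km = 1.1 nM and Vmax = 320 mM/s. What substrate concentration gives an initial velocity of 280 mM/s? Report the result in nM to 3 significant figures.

The required fractional saturation is v/Vmax = 280/320 = 0.8750.
Then [S]/(Km+[S]) = 0.8750 ⇒ [S] = 1.1 × 0.8750/(1 − 0.8750) = 7.70 nM.

7.70 nM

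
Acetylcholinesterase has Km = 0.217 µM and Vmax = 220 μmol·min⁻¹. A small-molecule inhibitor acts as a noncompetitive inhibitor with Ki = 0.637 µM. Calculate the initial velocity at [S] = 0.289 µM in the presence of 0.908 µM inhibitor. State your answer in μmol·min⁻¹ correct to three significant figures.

With α = 1 + [I]/Ki = 1 + 0.908/0.637 = 2.425, the noncompetitive rate law is v = (Vmax/α)·[S] / (Km + [S]).
v = (220/2.425)×0.289 / (0.217 + 0.289) = 26.21/0.5060 = 51.8 μmol·min⁻¹.

51.8 μmol·min⁻¹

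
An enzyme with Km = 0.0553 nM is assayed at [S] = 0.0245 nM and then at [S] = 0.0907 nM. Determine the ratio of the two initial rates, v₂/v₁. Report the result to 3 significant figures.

2.02

Since Vmax cancels, v₂/v₁ = [S]₂(Km+[S]₁) / [S]₁(Km+[S]₂).
= 0.0907×(0.0553+0.0245) / (0.0245×(0.0553+0.0907)) = 0.007238/0.003577 = 2.02.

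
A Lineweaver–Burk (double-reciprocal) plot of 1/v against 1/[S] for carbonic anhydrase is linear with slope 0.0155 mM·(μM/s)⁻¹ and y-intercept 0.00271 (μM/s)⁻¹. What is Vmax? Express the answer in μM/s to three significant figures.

The y-intercept of a Lineweaver–Burk plot equals 1/Vmax, so Vmax = 1/0.00271 = 369 μM/s.

369 μM/s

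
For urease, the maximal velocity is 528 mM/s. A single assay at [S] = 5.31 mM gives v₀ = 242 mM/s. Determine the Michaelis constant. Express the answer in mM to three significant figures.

6.28 mM

From v = Vmax[S]/(Km+[S]), Km = [S](Vmax − v)/v.
Km = 5.31 × (528 − 242) / 242 = 1519/242 = 6.28 mM.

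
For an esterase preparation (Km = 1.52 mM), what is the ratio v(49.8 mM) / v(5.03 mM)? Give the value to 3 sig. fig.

1.26

Since Vmax cancels, v₂/v₁ = [S]₂(Km+[S]₁) / [S]₁(Km+[S]₂).
= 49.8×(1.52+5.03) / (5.03×(1.52+49.8)) = 326.2/258.1 = 1.26.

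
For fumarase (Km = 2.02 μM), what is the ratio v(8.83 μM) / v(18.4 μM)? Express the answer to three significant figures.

The fractional saturations are [S]/(Km+[S]) = 18.4/20.42 = 0.9011 and 8.83/10.85 = 0.8138.
v₂/v₁ is just their ratio: 0.8138/0.9011 = 0.903.

0.903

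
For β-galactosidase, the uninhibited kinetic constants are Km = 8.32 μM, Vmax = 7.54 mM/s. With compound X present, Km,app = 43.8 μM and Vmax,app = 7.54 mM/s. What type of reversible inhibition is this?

competitive

Km increases (8.32 → 43.8 μM) while Vmax is unchanged — the hallmark of competitive inhibition.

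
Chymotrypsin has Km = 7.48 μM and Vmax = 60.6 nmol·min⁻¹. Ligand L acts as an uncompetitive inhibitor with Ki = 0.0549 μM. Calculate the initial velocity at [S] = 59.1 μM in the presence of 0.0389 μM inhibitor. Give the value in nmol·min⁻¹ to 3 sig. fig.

α = 1 + [I]/Ki = 1 + 0.0389/0.0549 = 1.709.
For an uncompetitive inhibitor, both parameters are divided by α, giving Vmax/α and Km/α: Km,app = 4.38 μM, Vmax,app = 35.5 nmol·min⁻¹.
v = Vmax,app·[S]/(Km,app + [S]) = 35.5 × 59.1/(4.38 + 59.1) = 33.0 nmol·min⁻¹.

33.0 nmol·min⁻¹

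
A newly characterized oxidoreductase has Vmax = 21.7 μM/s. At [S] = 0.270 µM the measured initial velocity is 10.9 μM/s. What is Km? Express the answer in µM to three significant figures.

From v = Vmax[S]/(Km+[S]), Km = [S](Vmax − v)/v.
Km = 0.270 × (21.7 − 10.9) / 10.9 = 2.916/10.9 = 0.268 µM.

0.268 µM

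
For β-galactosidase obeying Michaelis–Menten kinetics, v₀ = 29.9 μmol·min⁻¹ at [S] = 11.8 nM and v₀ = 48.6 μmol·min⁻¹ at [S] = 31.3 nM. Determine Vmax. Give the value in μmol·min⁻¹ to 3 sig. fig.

78.2 μmol·min⁻¹

In reciprocal form, 1/v = (Km/Vmax)·(1/[S]) + 1/Vmax. The two points give (1/[S], 1/v) = (0.08475, 0.03344) and (0.03195, 0.02058).
Slope = (0.03344 − 0.02058)/(0.08475 − 0.03195) = 0.2437; intercept = 0.03344 − 0.2437×0.08475 = 0.01279.
Vmax = 1/intercept = 78.2 μmol·min⁻¹; Km = slope × Vmax = 0.2437 × 78.2 = 19.1 nM.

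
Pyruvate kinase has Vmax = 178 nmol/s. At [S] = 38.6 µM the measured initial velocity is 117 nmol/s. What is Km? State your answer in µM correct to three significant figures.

From v = Vmax[S]/(Km+[S]), Km = [S](Vmax − v)/v.
Km = 38.6 × (178 − 117) / 117 = 2355/117 = 20.1 µM.

20.1 µM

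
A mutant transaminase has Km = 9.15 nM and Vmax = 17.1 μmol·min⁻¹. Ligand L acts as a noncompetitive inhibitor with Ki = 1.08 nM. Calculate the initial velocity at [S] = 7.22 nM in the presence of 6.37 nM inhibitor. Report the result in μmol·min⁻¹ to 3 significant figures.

α = 1 + [I]/Ki = 1 + 6.37/1.08 = 6.898.
For a noncompetitive inhibitor, Vmax is reduced to Vmax/α while Km is unchanged: Km,app = 9.15 nM, Vmax,app = 2.48 μmol·min⁻¹.
v = Vmax,app·[S]/(Km,app + [S]) = 2.48 × 7.22/(9.15 + 7.22) = 1.09 μmol·min⁻¹.

1.09 μmol·min⁻¹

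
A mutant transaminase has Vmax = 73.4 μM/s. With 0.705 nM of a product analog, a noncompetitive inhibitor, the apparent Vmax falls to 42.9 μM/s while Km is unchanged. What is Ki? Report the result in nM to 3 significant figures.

0.992 nM

Noncompetitive: Vmax,app = Vmax/α with α = 1 + [I]/Ki.
α = Vmax/Vmax,app = 73.4/42.9 = 1.711.
Ki = [I]/(α − 1) = 0.705/0.7110 = 0.992 nM.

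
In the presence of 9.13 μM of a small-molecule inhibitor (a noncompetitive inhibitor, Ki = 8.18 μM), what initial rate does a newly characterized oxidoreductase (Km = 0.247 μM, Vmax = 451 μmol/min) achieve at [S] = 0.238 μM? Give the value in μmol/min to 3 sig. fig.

105 μmol/min

α = 1 + [I]/Ki = 1 + 9.13/8.18 = 2.116.
For a noncompetitive inhibitor, Vmax is reduced to Vmax/α while Km is unchanged: Km,app = 0.247 μM, Vmax,app = 213 μmol/min.
v = Vmax,app·[S]/(Km,app + [S]) = 213 × 0.238/(0.247 + 0.238) = 105 μmol/min.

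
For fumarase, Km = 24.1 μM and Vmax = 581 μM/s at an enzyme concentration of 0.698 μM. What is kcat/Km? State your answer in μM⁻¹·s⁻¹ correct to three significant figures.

34.5 μM⁻¹·s⁻¹

kcat = Vmax/[E]total = 581/0.698 = 832 s⁻¹.
kcat/Km = 832/24.1 = 34.5 μM⁻¹·s⁻¹.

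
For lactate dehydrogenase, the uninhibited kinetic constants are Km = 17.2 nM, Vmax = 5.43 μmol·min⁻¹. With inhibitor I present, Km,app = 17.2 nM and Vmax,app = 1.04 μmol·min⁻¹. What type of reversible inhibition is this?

Vmax decreases (5.43 → 1.04 μmol·min⁻¹) while Km is unchanged — pure noncompetitive inhibition.

noncompetitive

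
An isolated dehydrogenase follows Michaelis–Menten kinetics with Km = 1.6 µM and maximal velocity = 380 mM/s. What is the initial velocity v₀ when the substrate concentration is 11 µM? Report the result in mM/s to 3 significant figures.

332 mM/s

[S]/(Km+[S]) = 11/12.60 = 0.8730, the fractional saturation.
v = 0.8730 × Vmax = 0.8730 × 380 = 332 mM/s.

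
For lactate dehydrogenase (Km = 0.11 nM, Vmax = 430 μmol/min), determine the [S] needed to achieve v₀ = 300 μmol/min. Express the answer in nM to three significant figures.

The required fractional saturation is v/Vmax = 300/430 = 0.6977.
Then [S]/(Km+[S]) = 0.6977 ⇒ [S] = 0.11 × 0.6977/(1 − 0.6977) = 0.254 nM.

0.254 nM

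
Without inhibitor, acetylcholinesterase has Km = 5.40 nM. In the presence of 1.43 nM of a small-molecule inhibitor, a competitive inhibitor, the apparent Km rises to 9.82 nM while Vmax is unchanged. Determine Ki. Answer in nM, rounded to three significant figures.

Competitive: Km,app = α·Km with α = 1 + [I]/Ki.
α = Km,app/Km = 9.82/5.40 = 1.819.
Since α = 1 + [I]/Ki, [I]/Ki = 1.819 − 1 = 0.8185 and Ki = 1.43/0.8185 = 1.75 nM.

1.75 nM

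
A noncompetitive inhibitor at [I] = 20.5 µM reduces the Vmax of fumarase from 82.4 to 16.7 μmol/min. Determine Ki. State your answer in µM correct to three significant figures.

Noncompetitive: Vmax,app = Vmax/α with α = 1 + [I]/Ki.
α = Vmax/Vmax,app = 82.4/16.7 = 4.934.
Ki = [I]/(α − 1) = 20.5/3.934 = 5.21 µM.

5.21 µM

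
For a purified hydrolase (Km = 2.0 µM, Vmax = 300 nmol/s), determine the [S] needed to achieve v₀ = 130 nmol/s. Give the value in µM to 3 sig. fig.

1.53 µM

The required fractional saturation is v/Vmax = 130/300 = 0.4333.
Then [S]/(Km+[S]) = 0.4333 ⇒ [S] = 2.0 × 0.4333/(1 − 0.4333) = 1.53 µM.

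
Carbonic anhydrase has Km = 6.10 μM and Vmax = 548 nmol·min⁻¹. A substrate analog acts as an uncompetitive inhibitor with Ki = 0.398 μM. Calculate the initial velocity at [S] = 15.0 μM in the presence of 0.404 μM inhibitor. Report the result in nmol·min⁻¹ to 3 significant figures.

226 nmol·min⁻¹

α = 1 + [I]/Ki = 1 + 0.404/0.398 = 2.015.
For an uncompetitive inhibitor, both parameters are divided by α, giving Vmax/α and Km/α: Km,app = 3.03 μM, Vmax,app = 272 nmol·min⁻¹.
v = Vmax,app·[S]/(Km,app + [S]) = 272 × 15.0/(3.03 + 15.0) = 226 nmol·min⁻¹.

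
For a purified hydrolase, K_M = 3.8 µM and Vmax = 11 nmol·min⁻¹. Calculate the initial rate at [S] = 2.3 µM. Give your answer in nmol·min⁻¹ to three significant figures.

4.15 nmol·min⁻¹

v = Vmax·[S]/(Km + [S]) = 11 × 2.3 / (3.8 + 2.3)
  = 25.30 / 6.100 = 4.15 nmol·min⁻¹.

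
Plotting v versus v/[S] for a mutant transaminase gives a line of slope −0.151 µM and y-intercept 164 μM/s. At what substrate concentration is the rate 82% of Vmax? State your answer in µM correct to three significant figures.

The Eadie–Hofstee slope gives Km = 0.151 µM (slope = −Km).
v/Vmax = [S]/(Km+[S]) = 0.82 ⇒ [S] = Km·0.82/(1−0.82) = 0.151 × 4.556 = 0.688 µM.

0.688 µM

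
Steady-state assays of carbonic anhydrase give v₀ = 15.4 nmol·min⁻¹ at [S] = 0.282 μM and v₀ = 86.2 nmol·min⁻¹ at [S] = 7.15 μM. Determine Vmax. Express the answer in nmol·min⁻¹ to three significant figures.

From v = Vmax[S]/(Km+[S]), each point gives Vmax = v(Km+[S])/[S].
Equating: 15.4(Km+0.282)/0.282 = 86.2(Km+7.15)/7.15.
54.61·Km + 15.4 = 12.06·Km + 86.2, so (54.61 − 12.06)·Km = 86.2 − 15.4.
Km = 70.80/42.55 = 1.66 μM; then Vmax = 15.4(1.66+0.282)/0.282 = 106 nmol·min⁻¹.

106 nmol·min⁻¹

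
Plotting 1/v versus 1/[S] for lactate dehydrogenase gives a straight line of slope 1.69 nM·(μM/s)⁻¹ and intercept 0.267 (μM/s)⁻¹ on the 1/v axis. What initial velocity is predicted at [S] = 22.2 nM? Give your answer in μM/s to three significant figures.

The y-intercept is 1/Vmax, so Vmax = 1/0.267 = 3.75 μM/s.
The slope is Km/Vmax, so Km = 1.69 × 3.75 = 6.33 nM.
Then v = 3.75 × 22.2/(6.33 + 22.2) = 2.91 μM/s.

2.91 μM/s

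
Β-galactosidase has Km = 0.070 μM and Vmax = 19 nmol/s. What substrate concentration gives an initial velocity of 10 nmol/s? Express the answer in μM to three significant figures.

0.0778 μM

Rearranging v = Vmax[S]/(Km+[S]) gives [S] = Km·v/(Vmax − v).
[S] = 0.070 × 10 / (19 − 10) = 0.7000/9.000 = 0.0778 μM.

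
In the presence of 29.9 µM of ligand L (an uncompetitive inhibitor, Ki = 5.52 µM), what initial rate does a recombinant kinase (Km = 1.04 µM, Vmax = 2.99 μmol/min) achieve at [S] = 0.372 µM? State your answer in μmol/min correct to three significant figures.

0.325 μmol/min

With α = 1 + [I]/Ki = 1 + 29.9/5.52 = 6.417, the uncompetitive rate law is v = (Vmax/α)·[S] / (Km/α + [S]).
v = (2.99/6.417)×0.372 / (1.04/6.417 + 0.372) = 0.1733/0.5341 = 0.325 μmol/min.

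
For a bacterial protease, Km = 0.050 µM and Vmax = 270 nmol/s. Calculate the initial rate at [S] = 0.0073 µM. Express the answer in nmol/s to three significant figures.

34.4 nmol/s

v = Vmax·[S]/(Km + [S]) = 270 × 0.0073 / (0.050 + 0.0073)
  = 1.971 / 0.05730 = 34.4 nmol/s.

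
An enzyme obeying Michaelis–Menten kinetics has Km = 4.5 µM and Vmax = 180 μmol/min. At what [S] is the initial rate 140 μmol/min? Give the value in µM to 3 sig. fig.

15.8 µM

The required fractional saturation is v/Vmax = 140/180 = 0.7778.
Then [S]/(Km+[S]) = 0.7778 ⇒ [S] = 4.5 × 0.7778/(1 − 0.7778) = 15.8 µM.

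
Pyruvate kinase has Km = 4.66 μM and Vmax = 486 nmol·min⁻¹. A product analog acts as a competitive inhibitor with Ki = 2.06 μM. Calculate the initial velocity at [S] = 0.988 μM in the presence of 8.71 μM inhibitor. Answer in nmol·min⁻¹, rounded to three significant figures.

With α = 1 + [I]/Ki = 1 + 8.71/2.06 = 5.228, the competitive rate law is v = Vmax[S] / (αKm + [S]).
v = 486×0.988 / (5.228×4.66 + 0.988) = 480.2/25.35 = 18.9 nmol·min⁻¹.

18.9 nmol·min⁻¹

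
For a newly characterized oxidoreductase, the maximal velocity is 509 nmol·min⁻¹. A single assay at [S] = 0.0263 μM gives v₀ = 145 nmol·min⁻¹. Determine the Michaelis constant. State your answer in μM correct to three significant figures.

0.0660 μM

v/Vmax = 145/509 = 0.2849 = [S]/(Km+[S]).
So Km + [S] = [S]/0.2849 = 0.09232 μM, giving Km = 0.09232 − 0.0263 = 0.0660 μM.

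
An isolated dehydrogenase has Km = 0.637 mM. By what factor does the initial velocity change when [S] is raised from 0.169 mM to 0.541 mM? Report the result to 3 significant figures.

The fractional saturations are [S]/(Km+[S]) = 0.169/0.8060 = 0.2097 and 0.541/1.178 = 0.4593.
v₂/v₁ is just their ratio: 0.4593/0.2097 = 2.19.

2.19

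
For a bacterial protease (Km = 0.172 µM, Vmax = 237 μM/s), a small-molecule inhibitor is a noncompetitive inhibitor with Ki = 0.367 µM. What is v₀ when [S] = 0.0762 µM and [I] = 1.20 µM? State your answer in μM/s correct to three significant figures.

With α = 1 + [I]/Ki = 1 + 1.20/0.367 = 4.270, the noncompetitive rate law is v = (Vmax/α)·[S] / (Km + [S]).
v = (237/4.270)×0.0762 / (0.172 + 0.0762) = 4.230/0.2482 = 17.0 μM/s.

17.0 μM/s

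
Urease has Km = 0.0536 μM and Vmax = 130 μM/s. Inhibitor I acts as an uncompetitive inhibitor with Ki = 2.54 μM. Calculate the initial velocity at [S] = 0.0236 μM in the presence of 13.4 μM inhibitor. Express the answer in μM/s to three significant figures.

15.2 μM/s

With α = 1 + [I]/Ki = 1 + 13.4/2.54 = 6.276, the uncompetitive rate law is v = (Vmax/α)·[S] / (Km/α + [S]).
v = (130/6.276)×0.0236 / (0.0536/6.276 + 0.0236) = 0.4889/0.03214 = 15.2 μM/s.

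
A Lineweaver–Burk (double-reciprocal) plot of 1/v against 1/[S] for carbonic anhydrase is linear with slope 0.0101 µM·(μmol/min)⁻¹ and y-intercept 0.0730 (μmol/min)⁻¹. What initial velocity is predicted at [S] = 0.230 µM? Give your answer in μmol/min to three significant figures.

8.55 μmol/min

The y-intercept is 1/Vmax, so Vmax = 1/0.0730 = 13.7 μmol/min.
The slope is Km/Vmax, so Km = 0.0101 × 13.7 = 0.138 µM.
Then v = 13.7 × 0.230/(0.138 + 0.230) = 8.55 μmol/min.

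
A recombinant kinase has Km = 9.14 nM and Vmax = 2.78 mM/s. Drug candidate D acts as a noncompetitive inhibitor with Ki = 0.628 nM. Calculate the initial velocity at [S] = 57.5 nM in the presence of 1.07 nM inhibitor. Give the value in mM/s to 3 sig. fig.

α = 1 + [I]/Ki = 1 + 1.07/0.628 = 2.704.
For a noncompetitive inhibitor, Vmax is reduced to Vmax/α while Km is unchanged: Km,app = 9.14 nM, Vmax,app = 1.03 mM/s.
v = Vmax,app·[S]/(Km,app + [S]) = 1.03 × 57.5/(9.14 + 57.5) = 0.887 mM/s.

0.887 mM/s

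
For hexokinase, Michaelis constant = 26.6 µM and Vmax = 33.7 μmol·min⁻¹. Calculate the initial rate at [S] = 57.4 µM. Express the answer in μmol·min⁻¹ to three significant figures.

v = Vmax·[S]/(Km + [S]) = 33.7 × 57.4 / (26.6 + 57.4)
  = 1934 / 84.00 = 23.0 μmol·min⁻¹.

23.0 μmol·min⁻¹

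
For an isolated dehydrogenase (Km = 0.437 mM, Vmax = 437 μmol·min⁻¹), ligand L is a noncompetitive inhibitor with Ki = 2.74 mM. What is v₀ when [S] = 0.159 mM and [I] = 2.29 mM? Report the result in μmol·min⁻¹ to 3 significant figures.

63.5 μmol·min⁻¹

α = 1 + [I]/Ki = 1 + 2.29/2.74 = 1.836.
For a noncompetitive inhibitor, Vmax is reduced to Vmax/α while Km is unchanged: Km,app = 0.437 mM, Vmax,app = 238 μmol·min⁻¹.
v = Vmax,app·[S]/(Km,app + [S]) = 238 × 0.159/(0.437 + 0.159) = 63.5 μmol·min⁻¹.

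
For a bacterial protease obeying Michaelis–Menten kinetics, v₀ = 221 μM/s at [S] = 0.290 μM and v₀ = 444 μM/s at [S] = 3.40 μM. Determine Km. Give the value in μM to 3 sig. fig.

From v = Vmax[S]/(Km+[S]), each point gives Vmax = v(Km+[S])/[S].
Equating: 221(Km+0.290)/0.290 = 444(Km+3.40)/3.40.
762.1·Km + 221 = 130.6·Km + 444, so (762.1 − 130.6)·Km = 444 − 221.
Km = 223.0/631.5 = 0.353 μM; then Vmax = 221(0.353+0.290)/0.290 = 490 μM/s.

0.353 μM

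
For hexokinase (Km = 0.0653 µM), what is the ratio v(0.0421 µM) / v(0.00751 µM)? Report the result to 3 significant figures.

The fractional saturations are [S]/(Km+[S]) = 0.00751/0.07281 = 0.1031 and 0.0421/0.1074 = 0.3920.
v₂/v₁ is just their ratio: 0.3920/0.1031 = 3.80.

3.80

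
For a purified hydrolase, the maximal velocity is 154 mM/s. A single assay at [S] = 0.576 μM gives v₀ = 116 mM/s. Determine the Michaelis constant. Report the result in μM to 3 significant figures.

v/Vmax = 116/154 = 0.7532 = [S]/(Km+[S]).
So Km + [S] = [S]/0.7532 = 0.7647 μM, giving Km = 0.7647 − 0.576 = 0.189 μM.

0.189 μM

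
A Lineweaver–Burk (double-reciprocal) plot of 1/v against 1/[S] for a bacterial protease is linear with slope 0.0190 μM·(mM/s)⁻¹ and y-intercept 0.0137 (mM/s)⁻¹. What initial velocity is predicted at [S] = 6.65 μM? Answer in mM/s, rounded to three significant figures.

60.4 mM/s

The y-intercept is 1/Vmax, so Vmax = 1/0.0137 = 73.0 mM/s.
The slope is Km/Vmax, so Km = 0.0190 × 73.0 = 1.39 μM.
Then v = 73.0 × 6.65/(1.39 + 6.65) = 60.4 mM/s.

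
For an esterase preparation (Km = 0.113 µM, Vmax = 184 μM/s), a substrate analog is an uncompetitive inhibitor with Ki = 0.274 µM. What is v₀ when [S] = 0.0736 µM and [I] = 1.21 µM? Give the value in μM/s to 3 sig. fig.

26.5 μM/s

α = 1 + [I]/Ki = 1 + 1.21/0.274 = 5.416.
For an uncompetitive inhibitor, both parameters are divided by α, giving Vmax/α and Km/α: Km,app = 0.0209 µM, Vmax,app = 34.0 μM/s.
v = Vmax,app·[S]/(Km,app + [S]) = 34.0 × 0.0736/(0.0209 + 0.0736) = 26.5 μM/s.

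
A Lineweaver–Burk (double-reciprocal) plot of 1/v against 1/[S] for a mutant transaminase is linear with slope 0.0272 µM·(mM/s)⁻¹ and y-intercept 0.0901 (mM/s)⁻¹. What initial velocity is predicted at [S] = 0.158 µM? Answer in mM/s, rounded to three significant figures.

The y-intercept is 1/Vmax, so Vmax = 1/0.0901 = 11.1 mM/s.
The slope is Km/Vmax, so Km = 0.0272 × 11.1 = 0.302 µM.
Then v = 11.1 × 0.158/(0.302 + 0.158) = 3.81 mM/s.

3.81 mM/s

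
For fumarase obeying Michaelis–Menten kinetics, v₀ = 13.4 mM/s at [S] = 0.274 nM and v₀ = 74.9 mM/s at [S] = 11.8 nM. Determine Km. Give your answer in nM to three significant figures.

1.45 nM

In reciprocal form, 1/v = (Km/Vmax)·(1/[S]) + 1/Vmax. The two points give (1/[S], 1/v) = (3.650, 0.07463) and (0.08475, 0.01335).
Slope = (0.07463 − 0.01335)/(3.650 − 0.08475) = 0.01719; intercept = 0.07463 − 0.01719×3.650 = 0.01189.
Vmax = 1/intercept = 84.1 mM/s; Km = slope × Vmax = 0.01719 × 84.1 = 1.45 nM.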